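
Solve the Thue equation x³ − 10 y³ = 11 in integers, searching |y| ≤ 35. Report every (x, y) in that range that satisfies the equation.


The equation is x³ - 10y³ = 11. For fixed y, x³ = 10·y³ + 11, so a solution requires the RHS to be a perfect cube.
Strategy: iterate y from -35 to 35, compute RHS = 10·y³ + 11, and check whether it is a (positive or negative) perfect cube.
Check small values of y:
  y = 0: RHS = 11 is not a perfect cube.
  y = 1: RHS = 21 is not a perfect cube.
  y = -1: RHS = 1 = (1)³ ⇒ x = 1 works.
  y = 2: RHS = 91 is not a perfect cube.
  y = -2: RHS = -69 is not a perfect cube.
  y = 3: RHS = 281 is not a perfect cube.
  y = -3: RHS = -259 is not a perfect cube.
Continuing the search up to |y| = 35 finds no further solutions beyond those listed.
Collected solutions: (1, -1).

Solutions (with |y| ≤ 35): (1, -1).


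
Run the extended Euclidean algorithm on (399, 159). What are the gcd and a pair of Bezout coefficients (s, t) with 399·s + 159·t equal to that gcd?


Euclidean algorithm on (399, 159) — divide until remainder is 0:
  399 = 2 · 159 + 81
  159 = 1 · 81 + 78
  81 = 1 · 78 + 3
  78 = 26 · 3 + 0
gcd(399, 159) = 3.
Track Bezout coefficients alongside the remainders: start with r₀ = 399 = a·1 + b·0 (s = 1, t = 0) and r₁ = 159 = a·0 + b·1 (s = 0, t = 1); each new remainder r_{k+1} = r_{k-1} − q_k·r_k inherits s_{k+1} = s_{k-1} − q_k·s_k, t_{k+1} = t_{k-1} − q_k·t_k, so r_k = a·s_k + b·t_k at every step:
  q = 2: r = 81, s = 1 − 2·0 = 1, t = 0 − 2·1 = -2  (check: 399·1 + 159·(-2) = 81)
  q = 1: r = 78, s = 0 − 1·1 = -1, t = 1 − 1·(-2) = 3  (check: 399·(-1) + 159·3 = 78)
  q = 1: r = 3, s = 1 − 1·(-1) = 2, t = -2 − 1·3 = -5  (check: 399·2 + 159·(-5) = 3)
The row with r = 3 (the gcd) gives the Bezout coefficients s = 2, t = -5.
Result: 399 · (2) + 159 · (-5) = 3.

gcd(399, 159) = 3; s = 2, t = -5 (check: 399·2 + 159·(-5) = 3).


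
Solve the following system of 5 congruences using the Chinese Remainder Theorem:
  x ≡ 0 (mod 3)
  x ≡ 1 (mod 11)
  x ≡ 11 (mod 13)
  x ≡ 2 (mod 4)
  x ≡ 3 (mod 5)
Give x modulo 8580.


Product of moduli M = 3 · 11 · 13 · 4 · 5 = 8580.
Merge one congruence at a time:
  Start: x ≡ 0 (mod 3).
  Combine with x ≡ 1 (mod 11); new modulus lcm = 33.
    Write x = 0 + 3·t and substitute into x ≡ 1 (mod 11): 3·t ≡ 1 − 0 = 1 (mod 11).
    The inverse of 3 mod 11 is 4 (since 3·4 = 12 = 1·11 + 1), so t ≡ 4·1 = 4 ≡ 4 (mod 11).
    Then x = 0 + 3·4 = 12, valid modulo lcm(3, 11) = 33: x ≡ 12 (mod 33).
  Combine with x ≡ 11 (mod 13); new modulus lcm = 429.
    Write x = 12 + 33·t and substitute into x ≡ 11 (mod 13): 33·t ≡ 11 − 12 = -1 (mod 13).
    Reduce coefficients mod 13: 7·t ≡ 12 (mod 13).
    The inverse of 7 mod 13 is 2 (since 7·2 = 14 = 1·13 + 1), so t ≡ 2·12 = 24 ≡ 11 (mod 13).
    Then x = 12 + 33·11 = 375, valid modulo lcm(33, 13) = 429: x ≡ 375 (mod 429).
  Combine with x ≡ 2 (mod 4); new modulus lcm = 1716.
    Write x = 375 + 429·t and substitute into x ≡ 2 (mod 4): 429·t ≡ 2 − 375 = -373 (mod 4).
    Reduce coefficients mod 4: 1·t ≡ 3 (mod 4).
    So t ≡ 3 (mod 4).
    Then x = 375 + 429·3 = 1662, valid modulo lcm(429, 4) = 1716: x ≡ 1662 (mod 1716).
  Combine with x ≡ 3 (mod 5); new modulus lcm = 8580.
    Write x = 1662 + 1716·t and substitute into x ≡ 3 (mod 5): 1716·t ≡ 3 − 1662 = -1659 (mod 5).
    Reduce coefficients mod 5: 1·t ≡ 1 (mod 5).
    So t ≡ 1 (mod 5).
    Then x = 1662 + 1716·1 = 3378, valid modulo lcm(1716, 5) = 8580: x ≡ 3378 (mod 8580).
Verify against each original: 3378 mod 3 = 0, 3378 mod 11 = 1, 3378 mod 13 = 11, 3378 mod 4 = 2, 3378 mod 5 = 3.

x ≡ 3378 (mod 8580).


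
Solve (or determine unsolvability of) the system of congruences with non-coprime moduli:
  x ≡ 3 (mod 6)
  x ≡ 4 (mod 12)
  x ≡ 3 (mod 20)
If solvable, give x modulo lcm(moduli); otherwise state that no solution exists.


Moduli 6, 12, 20 are not pairwise coprime, so CRT works modulo lcm(m_i) when all pairwise compatibility conditions hold.
Pairwise compatibility: gcd(m_i, m_j) must divide a_i - a_j for every pair.
Merge one congruence at a time:
  Start: x ≡ 3 (mod 6).
  Combine with x ≡ 4 (mod 12): gcd(6, 12) = 6, and 4 - 3 = 1 is NOT divisible by 6.
    ⇒ system is inconsistent (no integer solution).

No solution (the system is inconsistent).


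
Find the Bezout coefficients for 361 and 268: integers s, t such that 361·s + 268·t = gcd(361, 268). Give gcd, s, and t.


Euclidean algorithm on (361, 268) — divide until remainder is 0:
  361 = 1 · 268 + 93
  268 = 2 · 93 + 82
  93 = 1 · 82 + 11
  82 = 7 · 11 + 5
  11 = 2 · 5 + 1
  5 = 5 · 1 + 0
gcd(361, 268) = 1.
Track Bezout coefficients alongside the remainders: start with r₀ = 361 = a·1 + b·0 (s = 1, t = 0) and r₁ = 268 = a·0 + b·1 (s = 0, t = 1); each new remainder r_{k+1} = r_{k-1} − q_k·r_k inherits s_{k+1} = s_{k-1} − q_k·s_k, t_{k+1} = t_{k-1} − q_k·t_k, so r_k = a·s_k + b·t_k at every step:
  q = 1: r = 93, s = 1 − 1·0 = 1, t = 0 − 1·1 = -1  (check: 361·1 + 268·(-1) = 93)
  q = 2: r = 82, s = 0 − 2·1 = -2, t = 1 − 2·(-1) = 3  (check: 361·(-2) + 268·3 = 82)
  q = 1: r = 11, s = 1 − 1·(-2) = 3, t = -1 − 1·3 = -4  (check: 361·3 + 268·(-4) = 11)
  q = 7: r = 5, s = -2 − 7·3 = -23, t = 3 − 7·(-4) = 31  (check: 361·(-23) + 268·31 = 5)
  q = 2: r = 1, s = 3 − 2·(-23) = 49, t = -4 − 2·31 = -66  (check: 361·49 + 268·(-66) = 1)
The row with r = 1 (the gcd) gives the Bezout coefficients s = 49, t = -66.
Result: 361 · (49) + 268 · (-66) = 1.

gcd(361, 268) = 1; s = 49, t = -66 (check: 361·49 + 268·(-66) = 1).


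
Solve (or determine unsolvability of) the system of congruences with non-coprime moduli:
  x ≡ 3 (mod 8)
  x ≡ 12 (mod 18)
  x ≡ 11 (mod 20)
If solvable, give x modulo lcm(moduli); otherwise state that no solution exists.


Moduli 8, 18, 20 are not pairwise coprime, so CRT works modulo lcm(m_i) when all pairwise compatibility conditions hold.
Pairwise compatibility: gcd(m_i, m_j) must divide a_i - a_j for every pair.
Merge one congruence at a time:
  Start: x ≡ 3 (mod 8).
  Combine with x ≡ 12 (mod 18): gcd(8, 18) = 2, and 12 - 3 = 9 is NOT divisible by 2.
    ⇒ system is inconsistent (no integer solution).

No solution (the system is inconsistent).


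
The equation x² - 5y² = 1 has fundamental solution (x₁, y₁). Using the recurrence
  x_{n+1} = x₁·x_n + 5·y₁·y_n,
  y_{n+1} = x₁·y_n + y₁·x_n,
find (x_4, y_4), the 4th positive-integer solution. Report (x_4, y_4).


Step 1: Find the fundamental solution (x₁, y₁) of x² - 5y² = 1.
  Expand √5 as a continued fraction. a₀ = ⌊√5⌋ = 2; iterate m_{k+1} = d_k·a_k − m_k, d_{k+1} = (5 − m_{k+1}²)/d_k, a_{k+1} = ⌊(a₀ + m_{k+1})/d_{k+1}⌋ (starting m₀ = 0, d₀ = 1), with convergents p_k = a_k·p_{k-1} + p_{k-2}, q_k = a_k·q_{k-1} + q_{k-2} (p₋₁ = 1, q₋₁ = 0):
  k = 0: a₀ = 2; p₀/q₀ = 2/1; p₀² − 5·q₀² = 4 − 5 = -1.
  k = 1: m = 2, d = 1, a = ⌊(2 + 2)/1⌋ = 4; p/q = (4·2 + 1)/(4·1 + 0) = 9/4; p² − 5·q² = 81 − 80 = 1.
  The first convergent with p² − 5·q² = 1 gives the fundamental solution (x₁, y₁) = (9, 4).
Step 2: Apply the recurrence (x_{n+1}, y_{n+1}) = (x₁x_n + 5y₁y_n, x₁y_n + y₁x_n) repeatedly.
  From (x_1, y_1) = (9, 4): x_2 = 9·9 + 5·4·4 = 161; y_2 = 9·4 + 4·9 = 72.
  From (x_2, y_2) = (161, 72): x_3 = 9·161 + 5·4·72 = 2889; y_3 = 9·72 + 4·161 = 1292.
  From (x_3, y_3) = (2889, 1292): x_4 = 9·2889 + 5·4·1292 = 51841; y_4 = 9·1292 + 4·2889 = 23184.
Step 3: Verify x_4² - 5·y_4² = 2687489281 - 2687489280 = 1 (should be 1). ✓

(x_1, y_1) = (9, 4); (x_4, y_4) = (51841, 23184).


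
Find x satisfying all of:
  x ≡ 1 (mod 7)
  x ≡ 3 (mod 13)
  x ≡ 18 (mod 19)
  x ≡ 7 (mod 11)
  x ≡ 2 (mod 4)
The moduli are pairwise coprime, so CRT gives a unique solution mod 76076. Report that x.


Product of moduli M = 7 · 13 · 19 · 11 · 4 = 76076.
Merge one congruence at a time:
  Start: x ≡ 1 (mod 7).
  Combine with x ≡ 3 (mod 13); new modulus lcm = 91.
    Write x = 1 + 7·t and substitute into x ≡ 3 (mod 13): 7·t ≡ 3 − 1 = 2 (mod 13).
    The inverse of 7 mod 13 is 2 (since 7·2 = 14 = 1·13 + 1), so t ≡ 2·2 = 4 ≡ 4 (mod 13).
    Then x = 1 + 7·4 = 29, valid modulo lcm(7, 13) = 91: x ≡ 29 (mod 91).
  Combine with x ≡ 18 (mod 19); new modulus lcm = 1729.
    Write x = 29 + 91·t and substitute into x ≡ 18 (mod 19): 91·t ≡ 18 − 29 = -11 (mod 19).
    Reduce coefficients mod 19: 15·t ≡ 8 (mod 19).
    The inverse of 15 mod 19 is 14 (since 15·14 = 210 = 11·19 + 1), so t ≡ 14·8 = 112 ≡ 17 (mod 19).
    Then x = 29 + 91·17 = 1576, valid modulo lcm(91, 19) = 1729: x ≡ 1576 (mod 1729).
  Combine with x ≡ 7 (mod 11); new modulus lcm = 19019.
    Write x = 1576 + 1729·t and substitute into x ≡ 7 (mod 11): 1729·t ≡ 7 − 1576 = -1569 (mod 11).
    Reduce coefficients mod 11: 2·t ≡ 4 (mod 11).
    The inverse of 2 mod 11 is 6 (since 2·6 = 12 = 1·11 + 1), so t ≡ 6·4 = 24 ≡ 2 (mod 11).
    Then x = 1576 + 1729·2 = 5034, valid modulo lcm(1729, 11) = 19019: x ≡ 5034 (mod 19019).
  Combine with x ≡ 2 (mod 4); new modulus lcm = 76076.
    Write x = 5034 + 19019·t and substitute into x ≡ 2 (mod 4): 19019·t ≡ 2 − 5034 = -5032 (mod 4).
    Reduce coefficients mod 4: 3·t ≡ 0 (mod 4).
    The inverse of 3 mod 4 is 3 (since 3·3 = 9 = 2·4 + 1), so t ≡ 3·0 = 0 ≡ 0 (mod 4).
    Then x = 5034 + 19019·0 = 5034, valid modulo lcm(19019, 4) = 76076: x ≡ 5034 (mod 76076).
Verify against each original: 5034 mod 7 = 1, 5034 mod 13 = 3, 5034 mod 19 = 18, 5034 mod 11 = 7, 5034 mod 4 = 2.

x ≡ 5034 (mod 76076).


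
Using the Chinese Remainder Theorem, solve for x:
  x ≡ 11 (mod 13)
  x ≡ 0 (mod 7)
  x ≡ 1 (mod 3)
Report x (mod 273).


Moduli 13, 7, 3 are pairwise coprime; by CRT there is a unique solution modulo M = 13 · 7 · 3 = 273.
Solve pairwise, accumulating the modulus:
  Start with x ≡ 11 (mod 13).
  Combine with x ≡ 0 (mod 7): since gcd(13, 7) = 1, we get a unique residue mod 91.
    Write x = 11 + 13·t and substitute into x ≡ 0 (mod 7): 13·t ≡ 0 − 11 = -11 (mod 7).
    Reduce coefficients mod 7: 6·t ≡ 3 (mod 7).
    The inverse of 6 mod 7 is 6 (since 6·6 = 36 = 5·7 + 1), so t ≡ 6·3 = 18 ≡ 4 (mod 7).
    Then x = 11 + 13·4 = 63, valid modulo lcm(13, 7) = 91: x ≡ 63 (mod 91).
  Combine with x ≡ 1 (mod 3): since gcd(91, 3) = 1, we get a unique residue mod 273.
    Write x = 63 + 91·t and substitute into x ≡ 1 (mod 3): 91·t ≡ 1 − 63 = -62 (mod 3).
    Reduce coefficients mod 3: 1·t ≡ 1 (mod 3).
    So t ≡ 1 (mod 3).
    Then x = 63 + 91·1 = 154, valid modulo lcm(91, 3) = 273: x ≡ 154 (mod 273).
Verify: 154 mod 13 = 11 ✓, 154 mod 7 = 0 ✓, 154 mod 3 = 1 ✓.

x ≡ 154 (mod 273).


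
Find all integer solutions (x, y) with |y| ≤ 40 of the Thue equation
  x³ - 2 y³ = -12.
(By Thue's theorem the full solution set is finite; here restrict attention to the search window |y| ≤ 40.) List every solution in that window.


The equation is x³ - 2y³ = -12. For fixed y, x³ = 2·y³ − 12, so a solution requires the RHS to be a perfect cube.
Strategy: iterate y from -40 to 40, compute RHS = 2·y³ − 12, and check whether it is a (positive or negative) perfect cube.
Check small values of y:
  y = 0: RHS = -12 is not a perfect cube.
  y = 1: RHS = -10 is not a perfect cube.
  y = -1: RHS = -14 is not a perfect cube.
  y = 2: RHS = 4 is not a perfect cube.
  y = -2: RHS = -28 is not a perfect cube.
  y = 3: RHS = 42 is not a perfect cube.
  y = -3: RHS = -66 is not a perfect cube.
Continuing the search up to |y| = 40 finds no solutions either.
No (x, y) in the scanned range satisfies the equation.

No integer solutions with |y| ≤ 40.


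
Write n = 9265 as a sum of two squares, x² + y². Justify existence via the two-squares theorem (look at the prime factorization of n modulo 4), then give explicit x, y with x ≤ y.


Step 1: Factor n = 9265 = 5 · 17 · 109.
Step 2: Check the mod-4 condition on each prime factor: 5 ≡ 1 (mod 4), exponent 1; 17 ≡ 1 (mod 4), exponent 1; 109 ≡ 1 (mod 4), exponent 1.
All primes ≡ 3 (mod 4) appear to even exponent (or don't appear), so by the two-squares theorem n IS expressible as a sum of two squares.
Step 3: Build a representation. Here n = 5 · 17 · 109 is a product of primes ≡ 1 (mod 4). Each prime p ≡ 1 (mod 4) is itself a sum of two squares; find a² by testing p − a² for a perfect square:
  5: 5 − 1² = 4 = 2² ⇒ 5 = 1² + 2².
  17: 17 − 1² = 16 = 4² ⇒ 17 = 1² + 4².
  109: 109 − 1² = 108, 109 − 2² = 105, 109 − 3² = 100 = 10² ⇒ 109 = 3² + 10².
  Combine using the Brahmagupta–Fibonacci identity (a² + b²)(c² + d²) = (ac − bd)² + (ad + bc)² = (ac + bd)² + (ad − bc)²:
  5 · 17 = 85: from (1² + 2²)(1² + 4²), take (1·1 − 2·4, 1·4 + 2·1) = (1 − 8, 4 + 2) = (-7, 6); dropping signs (only squares matter) gives (7, 6); check 7² + 6² = 49 + 36 = 85 ✓.
  85 · 109 = 9265: from (7² + 6²)(3² + 10²), take (7·3 − 6·10, 7·10 + 6·3) = (21 − 60, 70 + 18) = (-39, 88); dropping signs (only squares matter) gives (39, 88); check 39² + 88² = 1521 + 7744 = 9265 ✓.
Step 4: Order so x ≤ y and verify: 39² + 88² = 1521 + 7744 = 9265 = n. ✓

n = 9265 = 39² + 88² (one valid representation with x ≤ y).


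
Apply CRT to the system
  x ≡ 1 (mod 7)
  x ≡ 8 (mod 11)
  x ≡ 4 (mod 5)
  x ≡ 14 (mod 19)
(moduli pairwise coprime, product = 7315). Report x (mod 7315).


Product of moduli M = 7 · 11 · 5 · 19 = 7315.
Merge one congruence at a time:
  Start: x ≡ 1 (mod 7).
  Combine with x ≡ 8 (mod 11); new modulus lcm = 77.
    Write x = 1 + 7·t and substitute into x ≡ 8 (mod 11): 7·t ≡ 8 − 1 = 7 (mod 11).
    The inverse of 7 mod 11 is 8 (since 7·8 = 56 = 5·11 + 1), so t ≡ 8·7 = 56 ≡ 1 (mod 11).
    Then x = 1 + 7·1 = 8, valid modulo lcm(7, 11) = 77: x ≡ 8 (mod 77).
  Combine with x ≡ 4 (mod 5); new modulus lcm = 385.
    Write x = 8 + 77·t and substitute into x ≡ 4 (mod 5): 77·t ≡ 4 − 8 = -4 (mod 5).
    Reduce coefficients mod 5: 2·t ≡ 1 (mod 5).
    The inverse of 2 mod 5 is 3 (since 2·3 = 6 = 1·5 + 1), so t ≡ 3·1 = 3 ≡ 3 (mod 5).
    Then x = 8 + 77·3 = 239, valid modulo lcm(77, 5) = 385: x ≡ 239 (mod 385).
  Combine with x ≡ 14 (mod 19); new modulus lcm = 7315.
    Write x = 239 + 385·t and substitute into x ≡ 14 (mod 19): 385·t ≡ 14 − 239 = -225 (mod 19).
    Reduce coefficients mod 19: 5·t ≡ 3 (mod 19).
    The inverse of 5 mod 19 is 4 (since 5·4 = 20 = 1·19 + 1), so t ≡ 4·3 = 12 ≡ 12 (mod 19).
    Then x = 239 + 385·12 = 4859, valid modulo lcm(385, 19) = 7315: x ≡ 4859 (mod 7315).
Verify against each original: 4859 mod 7 = 1, 4859 mod 11 = 8, 4859 mod 5 = 4, 4859 mod 19 = 14.

x ≡ 4859 (mod 7315).


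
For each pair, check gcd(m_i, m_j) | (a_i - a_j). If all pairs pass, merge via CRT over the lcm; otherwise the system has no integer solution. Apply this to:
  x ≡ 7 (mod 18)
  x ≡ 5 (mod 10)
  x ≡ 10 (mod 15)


Moduli 18, 10, 15 are not pairwise coprime, so CRT works modulo lcm(m_i) when all pairwise compatibility conditions hold.
Pairwise compatibility: gcd(m_i, m_j) must divide a_i - a_j for every pair.
Merge one congruence at a time:
  Start: x ≡ 7 (mod 18).
  Combine with x ≡ 5 (mod 10): gcd(18, 10) = 2; 5 - 7 = -2, which IS divisible by 2, so compatible.
    Write x = 7 + 18·t and substitute into x ≡ 5 (mod 10): 18·t ≡ 5 − 7 = -2 (mod 10).
    Divide the congruence (and modulus) by g = 2: 9·t ≡ -1 (mod 5).
    Reduce coefficients mod 5: 4·t ≡ 4 (mod 5).
    The inverse of 4 mod 5 is 4 (since 4·4 = 16 = 3·5 + 1), so t ≡ 4·4 = 16 ≡ 1 (mod 5).
    Then x = 7 + 18·1 = 25, valid modulo lcm(18, 10) = 90: x ≡ 25 (mod 90).
  Combine with x ≡ 10 (mod 15): gcd(90, 15) = 15; 10 - 25 = -15, which IS divisible by 15, so compatible.
    Write x = 25 + 90·t and substitute into x ≡ 10 (mod 15): 90·t ≡ 10 − 25 = -15 (mod 15).
    Divide the congruence (and modulus) by g = 15: 6·t ≡ -1 (mod 1).
    Modulo 1 every t works; take t = 0.
    Then x = 25 + 90·0 = 25, valid modulo lcm(90, 15) = 90: x ≡ 25 (mod 90).
Verify: 25 mod 18 = 7, 25 mod 10 = 5, 25 mod 15 = 10.

x ≡ 25 (mod 90).


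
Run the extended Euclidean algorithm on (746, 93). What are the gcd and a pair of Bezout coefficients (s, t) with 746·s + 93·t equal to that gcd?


Euclidean algorithm on (746, 93) — divide until remainder is 0:
  746 = 8 · 93 + 2
  93 = 46 · 2 + 1
  2 = 2 · 1 + 0
gcd(746, 93) = 1.
Track Bezout coefficients alongside the remainders: start with r₀ = 746 = a·1 + b·0 (s = 1, t = 0) and r₁ = 93 = a·0 + b·1 (s = 0, t = 1); each new remainder r_{k+1} = r_{k-1} − q_k·r_k inherits s_{k+1} = s_{k-1} − q_k·s_k, t_{k+1} = t_{k-1} − q_k·t_k, so r_k = a·s_k + b·t_k at every step:
  q = 8: r = 2, s = 1 − 8·0 = 1, t = 0 − 8·1 = -8  (check: 746·1 + 93·(-8) = 2)
  q = 46: r = 1, s = 0 − 46·1 = -46, t = 1 − 46·(-8) = 369  (check: 746·(-46) + 93·369 = 1)
The row with r = 1 (the gcd) gives the Bezout coefficients s = -46, t = 369.
Result: 746 · (-46) + 93 · (369) = 1.

gcd(746, 93) = 1; s = -46, t = 369 (check: 746·(-46) + 93·369 = 1).


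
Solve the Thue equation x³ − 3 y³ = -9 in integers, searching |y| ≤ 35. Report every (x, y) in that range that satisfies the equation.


The equation is x³ - 3y³ = -9. For fixed y, x³ = 3·y³ − 9, so a solution requires the RHS to be a perfect cube.
Strategy: iterate y from -35 to 35, compute RHS = 3·y³ − 9, and check whether it is a (positive or negative) perfect cube.
Check small values of y:
  y = 0: RHS = -9 is not a perfect cube.
  y = 1: RHS = -6 is not a perfect cube.
  y = -1: RHS = -12 is not a perfect cube.
  y = 2: RHS = 15 is not a perfect cube.
  y = -2: RHS = -33 is not a perfect cube.
  y = 3: RHS = 72 is not a perfect cube.
  y = -3: RHS = -90 is not a perfect cube.
Continuing the search up to |y| = 35 finds no solutions either.
No (x, y) in the scanned range satisfies the equation.

No integer solutions with |y| ≤ 35.


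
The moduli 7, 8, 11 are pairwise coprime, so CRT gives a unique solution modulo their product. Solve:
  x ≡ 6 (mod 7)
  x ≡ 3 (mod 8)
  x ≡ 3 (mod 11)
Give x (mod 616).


Moduli 7, 8, 11 are pairwise coprime; by CRT there is a unique solution modulo M = 7 · 8 · 11 = 616.
Solve pairwise, accumulating the modulus:
  Start with x ≡ 6 (mod 7).
  Combine with x ≡ 3 (mod 8): since gcd(7, 8) = 1, we get a unique residue mod 56.
    Write x = 6 + 7·t and substitute into x ≡ 3 (mod 8): 7·t ≡ 3 − 6 = -3 (mod 8).
    Reduce coefficients mod 8: 7·t ≡ 5 (mod 8).
    The inverse of 7 mod 8 is 7 (since 7·7 = 49 = 6·8 + 1), so t ≡ 7·5 = 35 ≡ 3 (mod 8).
    Then x = 6 + 7·3 = 27, valid modulo lcm(7, 8) = 56: x ≡ 27 (mod 56).
  Combine with x ≡ 3 (mod 11): since gcd(56, 11) = 1, we get a unique residue mod 616.
    Write x = 27 + 56·t and substitute into x ≡ 3 (mod 11): 56·t ≡ 3 − 27 = -24 (mod 11).
    Reduce coefficients mod 11: 1·t ≡ 9 (mod 11).
    So t ≡ 9 (mod 11).
    Then x = 27 + 56·9 = 531, valid modulo lcm(56, 11) = 616: x ≡ 531 (mod 616).
Verify: 531 mod 7 = 6 ✓, 531 mod 8 = 3 ✓, 531 mod 11 = 3 ✓.

x ≡ 531 (mod 616).


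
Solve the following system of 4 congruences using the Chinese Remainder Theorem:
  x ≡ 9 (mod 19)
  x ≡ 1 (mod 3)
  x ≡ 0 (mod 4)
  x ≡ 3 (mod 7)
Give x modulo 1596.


Product of moduli M = 19 · 3 · 4 · 7 = 1596.
Merge one congruence at a time:
  Start: x ≡ 9 (mod 19).
  Combine with x ≡ 1 (mod 3); new modulus lcm = 57.
    Write x = 9 + 19·t and substitute into x ≡ 1 (mod 3): 19·t ≡ 1 − 9 = -8 (mod 3).
    Reduce coefficients mod 3: 1·t ≡ 1 (mod 3).
    So t ≡ 1 (mod 3).
    Then x = 9 + 19·1 = 28, valid modulo lcm(19, 3) = 57: x ≡ 28 (mod 57).
  Combine with x ≡ 0 (mod 4); new modulus lcm = 228.
    Write x = 28 + 57·t and substitute into x ≡ 0 (mod 4): 57·t ≡ 0 − 28 = -28 (mod 4).
    Reduce coefficients mod 4: 1·t ≡ 0 (mod 4).
    So t ≡ 0 (mod 4).
    Then x = 28 + 57·0 = 28, valid modulo lcm(57, 4) = 228: x ≡ 28 (mod 228).
  Combine with x ≡ 3 (mod 7); new modulus lcm = 1596.
    Write x = 28 + 228·t and substitute into x ≡ 3 (mod 7): 228·t ≡ 3 − 28 = -25 (mod 7).
    Reduce coefficients mod 7: 4·t ≡ 3 (mod 7).
    The inverse of 4 mod 7 is 2 (since 4·2 = 8 = 1·7 + 1), so t ≡ 2·3 = 6 ≡ 6 (mod 7).
    Then x = 28 + 228·6 = 1396, valid modulo lcm(228, 7) = 1596: x ≡ 1396 (mod 1596).
Verify against each original: 1396 mod 19 = 9, 1396 mod 3 = 1, 1396 mod 4 = 0, 1396 mod 7 = 3.

x ≡ 1396 (mod 1596).


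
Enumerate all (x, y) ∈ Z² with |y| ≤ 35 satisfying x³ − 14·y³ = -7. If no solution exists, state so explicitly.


The equation is x³ - 14y³ = -7. For fixed y, x³ = 14·y³ − 7, so a solution requires the RHS to be a perfect cube.
Strategy: iterate y from -35 to 35, compute RHS = 14·y³ − 7, and check whether it is a (positive or negative) perfect cube.
Check small values of y:
  y = 0: RHS = -7 is not a perfect cube.
  y = 1: RHS = 7 is not a perfect cube.
  y = -1: RHS = -21 is not a perfect cube.
  y = 2: RHS = 105 is not a perfect cube.
  y = -2: RHS = -119 is not a perfect cube.
  y = 3: RHS = 371 is not a perfect cube.
  y = -3: RHS = -385 is not a perfect cube.
Continuing the search up to |y| = 35 finds no solutions either.
No (x, y) in the scanned range satisfies the equation.

No integer solutions with |y| ≤ 35.


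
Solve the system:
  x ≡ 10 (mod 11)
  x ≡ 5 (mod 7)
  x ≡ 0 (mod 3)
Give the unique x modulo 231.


Moduli 11, 7, 3 are pairwise coprime; by CRT there is a unique solution modulo M = 11 · 7 · 3 = 231.
Solve pairwise, accumulating the modulus:
  Start with x ≡ 10 (mod 11).
  Combine with x ≡ 5 (mod 7): since gcd(11, 7) = 1, we get a unique residue mod 77.
    Write x = 10 + 11·t and substitute into x ≡ 5 (mod 7): 11·t ≡ 5 − 10 = -5 (mod 7).
    Reduce coefficients mod 7: 4·t ≡ 2 (mod 7).
    The inverse of 4 mod 7 is 2 (since 4·2 = 8 = 1·7 + 1), so t ≡ 2·2 = 4 ≡ 4 (mod 7).
    Then x = 10 + 11·4 = 54, valid modulo lcm(11, 7) = 77: x ≡ 54 (mod 77).
  Combine with x ≡ 0 (mod 3): since gcd(77, 3) = 1, we get a unique residue mod 231.
    Write x = 54 + 77·t and substitute into x ≡ 0 (mod 3): 77·t ≡ 0 − 54 = -54 (mod 3).
    Reduce coefficients mod 3: 2·t ≡ 0 (mod 3).
    The inverse of 2 mod 3 is 2 (since 2·2 = 4 = 1·3 + 1), so t ≡ 2·0 = 0 ≡ 0 (mod 3).
    Then x = 54 + 77·0 = 54, valid modulo lcm(77, 3) = 231: x ≡ 54 (mod 231).
Verify: 54 mod 11 = 10 ✓, 54 mod 7 = 5 ✓, 54 mod 3 = 0 ✓.

x ≡ 54 (mod 231).


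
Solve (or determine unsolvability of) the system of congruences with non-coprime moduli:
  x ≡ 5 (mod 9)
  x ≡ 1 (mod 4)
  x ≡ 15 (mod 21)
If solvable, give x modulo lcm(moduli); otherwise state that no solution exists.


Moduli 9, 4, 21 are not pairwise coprime, so CRT works modulo lcm(m_i) when all pairwise compatibility conditions hold.
Pairwise compatibility: gcd(m_i, m_j) must divide a_i - a_j for every pair.
Merge one congruence at a time:
  Start: x ≡ 5 (mod 9).
  Combine with x ≡ 1 (mod 4): gcd(9, 4) = 1; 1 - 5 = -4, which IS divisible by 1, so compatible.
    Write x = 5 + 9·t and substitute into x ≡ 1 (mod 4): 9·t ≡ 1 − 5 = -4 (mod 4).
    Reduce coefficients mod 4: 1·t ≡ 0 (mod 4).
    So t ≡ 0 (mod 4).
    Then x = 5 + 9·0 = 5, valid modulo lcm(9, 4) = 36: x ≡ 5 (mod 36).
  Combine with x ≡ 15 (mod 21): gcd(36, 21) = 3, and 15 - 5 = 10 is NOT divisible by 3.
    ⇒ system is inconsistent (no integer solution).

No solution (the system is inconsistent).


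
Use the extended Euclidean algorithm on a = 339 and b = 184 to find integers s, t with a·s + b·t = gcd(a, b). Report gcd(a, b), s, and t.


Euclidean algorithm on (339, 184) — divide until remainder is 0:
  339 = 1 · 184 + 155
  184 = 1 · 155 + 29
  155 = 5 · 29 + 10
  29 = 2 · 10 + 9
  10 = 1 · 9 + 1
  9 = 9 · 1 + 0
gcd(339, 184) = 1.
Track Bezout coefficients alongside the remainders: start with r₀ = 339 = a·1 + b·0 (s = 1, t = 0) and r₁ = 184 = a·0 + b·1 (s = 0, t = 1); each new remainder r_{k+1} = r_{k-1} − q_k·r_k inherits s_{k+1} = s_{k-1} − q_k·s_k, t_{k+1} = t_{k-1} − q_k·t_k, so r_k = a·s_k + b·t_k at every step:
  q = 1: r = 155, s = 1 − 1·0 = 1, t = 0 − 1·1 = -1  (check: 339·1 + 184·(-1) = 155)
  q = 1: r = 29, s = 0 − 1·1 = -1, t = 1 − 1·(-1) = 2  (check: 339·(-1) + 184·2 = 29)
  q = 5: r = 10, s = 1 − 5·(-1) = 6, t = -1 − 5·2 = -11  (check: 339·6 + 184·(-11) = 10)
  q = 2: r = 9, s = -1 − 2·6 = -13, t = 2 − 2·(-11) = 24  (check: 339·(-13) + 184·24 = 9)
  q = 1: r = 1, s = 6 − 1·(-13) = 19, t = -11 − 1·24 = -35  (check: 339·19 + 184·(-35) = 1)
The row with r = 1 (the gcd) gives the Bezout coefficients s = 19, t = -35.
Result: 339 · (19) + 184 · (-35) = 1.

gcd(339, 184) = 1; s = 19, t = -35 (check: 339·19 + 184·(-35) = 1).


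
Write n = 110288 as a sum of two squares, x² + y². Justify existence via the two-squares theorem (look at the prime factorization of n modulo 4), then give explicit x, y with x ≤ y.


Step 1: Factor n = 110288 = 2^4 · 61 · 113.
Step 2: Check the mod-4 condition on each prime factor: 2 = 2 (special); 61 ≡ 1 (mod 4), exponent 1; 113 ≡ 1 (mod 4), exponent 1.
All primes ≡ 3 (mod 4) appear to even exponent (or don't appear), so by the two-squares theorem n IS expressible as a sum of two squares.
Step 3: Build a representation. Group n = k² · m with k = 4 and m = 61 · 113 = 6893 (a product of primes ≡ 1 (mod 4)); a representation of m scales to one of n via (k·x)² + (k·y)² = k²(x² + y²). Each prime p ≡ 1 (mod 4) is itself a sum of two squares; find a² by testing p − a² for a perfect square:
  61: 61 − 1² = 60, 61 − 2² = 57, 61 − 3² = 52, 61 − 4² = 45, 61 − 5² = 36 = 6² ⇒ 61 = 5² + 6².
  113: 113 − 1² = 112, 113 − 2² = 109, 113 − 3² = 104, 113 − 4² = 97, 113 − 5² = 88, 113 − 6² = 77, 113 − 7² = 64 = 8² ⇒ 113 = 7² + 8².
  Combine using the Brahmagupta–Fibonacci identity (a² + b²)(c² + d²) = (ac − bd)² + (ad + bc)² = (ac + bd)² + (ad − bc)²:
  61 · 113 = 6893: from (5² + 6²)(7² + 8²), take (5·7 − 6·8, 5·8 + 6·7) = (35 − 48, 40 + 42) = (-13, 82); dropping signs (only squares matter) gives (13, 82); check 13² + 82² = 169 + 6724 = 6893 ✓.
  Scale by k = 4: (4·13, 4·82) = (52, 328).
Step 4: Order so x ≤ y and verify: 52² + 328² = 2704 + 107584 = 110288 = n. ✓

n = 110288 = 52² + 328² (one valid representation with x ≤ y).


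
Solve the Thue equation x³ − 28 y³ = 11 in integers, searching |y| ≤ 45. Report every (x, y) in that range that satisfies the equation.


The equation is x³ - 28y³ = 11. For fixed y, x³ = 28·y³ + 11, so a solution requires the RHS to be a perfect cube.
Strategy: iterate y from -45 to 45, compute RHS = 28·y³ + 11, and check whether it is a (positive or negative) perfect cube.
Check small values of y:
  y = 0: RHS = 11 is not a perfect cube.
  y = 1: RHS = 39 is not a perfect cube.
  y = -1: RHS = -17 is not a perfect cube.
  y = 2: RHS = 235 is not a perfect cube.
  y = -2: RHS = -213 is not a perfect cube.
  y = 3: RHS = 767 is not a perfect cube.
  y = -3: RHS = -745 is not a perfect cube.
Continuing the search up to |y| = 45 finds no solutions either.
No (x, y) in the scanned range satisfies the equation.

No integer solutions with |y| ≤ 45.


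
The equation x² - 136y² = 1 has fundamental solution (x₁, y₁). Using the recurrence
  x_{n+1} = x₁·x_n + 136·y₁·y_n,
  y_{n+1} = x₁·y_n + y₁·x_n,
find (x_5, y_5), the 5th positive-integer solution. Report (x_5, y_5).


Step 1: Find the fundamental solution (x₁, y₁) of x² - 136y² = 1.
  Expand √136 as a continued fraction. a₀ = ⌊√136⌋ = 11; iterate m_{k+1} = d_k·a_k − m_k, d_{k+1} = (136 − m_{k+1}²)/d_k, a_{k+1} = ⌊(a₀ + m_{k+1})/d_{k+1}⌋ (starting m₀ = 0, d₀ = 1), with convergents p_k = a_k·p_{k-1} + p_{k-2}, q_k = a_k·q_{k-1} + q_{k-2} (p₋₁ = 1, q₋₁ = 0):
  k = 0: a₀ = 11; p₀/q₀ = 11/1; p₀² − 136·q₀² = 121 − 136 = -15.
  k = 1: m = 11, d = 15, a = ⌊(11 + 11)/15⌋ = 1; p/q = (1·11 + 1)/(1·1 + 0) = 12/1; p² − 136·q² = 144 − 136 = 8.
  k = 2: m = 4, d = 8, a = ⌊(11 + 4)/8⌋ = 1; p/q = (1·12 + 11)/(1·1 + 1) = 23/2; p² − 136·q² = 529 − 544 = -15.
  k = 3: m = 4, d = 15, a = ⌊(11 + 4)/15⌋ = 1; p/q = (1·23 + 12)/(1·2 + 1) = 35/3; p² − 136·q² = 1225 − 1224 = 1.
  The first convergent with p² − 136·q² = 1 gives the fundamental solution (x₁, y₁) = (35, 3).
Step 2: Apply the recurrence (x_{n+1}, y_{n+1}) = (x₁x_n + 136y₁y_n, x₁y_n + y₁x_n) repeatedly.
  From (x_1, y_1) = (35, 3): x_2 = 35·35 + 136·3·3 = 2449; y_2 = 35·3 + 3·35 = 210.
  From (x_2, y_2) = (2449, 210): x_3 = 35·2449 + 136·3·210 = 171395; y_3 = 35·210 + 3·2449 = 14697.
  From (x_3, y_3) = (171395, 14697): x_4 = 35·171395 + 136·3·14697 = 11995201; y_4 = 35·14697 + 3·171395 = 1028580.
  From (x_4, y_4) = (11995201, 1028580): x_5 = 35·11995201 + 136·3·1028580 = 839492675; y_5 = 35·1028580 + 3·11995201 = 71985903.
Step 3: Verify x_5² - 136·y_5² = 704747951378655625 - 704747951378655624 = 1 (should be 1). ✓

(x_1, y_1) = (35, 3); (x_5, y_5) = (839492675, 71985903).


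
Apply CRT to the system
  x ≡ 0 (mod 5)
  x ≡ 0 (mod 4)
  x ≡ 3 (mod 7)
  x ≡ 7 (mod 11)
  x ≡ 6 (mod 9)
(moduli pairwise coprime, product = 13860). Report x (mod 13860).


Product of moduli M = 5 · 4 · 7 · 11 · 9 = 13860.
Merge one congruence at a time:
  Start: x ≡ 0 (mod 5).
  Combine with x ≡ 0 (mod 4); new modulus lcm = 20.
    Write x = 0 + 5·t and substitute into x ≡ 0 (mod 4): 5·t ≡ 0 − 0 = 0 (mod 4).
    Reduce coefficients mod 4: 1·t ≡ 0 (mod 4).
    So t ≡ 0 (mod 4).
    Then x = 0 + 5·0 = 0, valid modulo lcm(5, 4) = 20: x ≡ 0 (mod 20).
  Combine with x ≡ 3 (mod 7); new modulus lcm = 140.
    Write x = 0 + 20·t and substitute into x ≡ 3 (mod 7): 20·t ≡ 3 − 0 = 3 (mod 7).
    Reduce coefficients mod 7: 6·t ≡ 3 (mod 7).
    The inverse of 6 mod 7 is 6 (since 6·6 = 36 = 5·7 + 1), so t ≡ 6·3 = 18 ≡ 4 (mod 7).
    Then x = 0 + 20·4 = 80, valid modulo lcm(20, 7) = 140: x ≡ 80 (mod 140).
  Combine with x ≡ 7 (mod 11); new modulus lcm = 1540.
    Write x = 80 + 140·t and substitute into x ≡ 7 (mod 11): 140·t ≡ 7 − 80 = -73 (mod 11).
    Reduce coefficients mod 11: 8·t ≡ 4 (mod 11).
    The inverse of 8 mod 11 is 7 (since 8·7 = 56 = 5·11 + 1), so t ≡ 7·4 = 28 ≡ 6 (mod 11).
    Then x = 80 + 140·6 = 920, valid modulo lcm(140, 11) = 1540: x ≡ 920 (mod 1540).
  Combine with x ≡ 6 (mod 9); new modulus lcm = 13860.
    Write x = 920 + 1540·t and substitute into x ≡ 6 (mod 9): 1540·t ≡ 6 − 920 = -914 (mod 9).
    Reduce coefficients mod 9: 1·t ≡ 4 (mod 9).
    So t ≡ 4 (mod 9).
    Then x = 920 + 1540·4 = 7080, valid modulo lcm(1540, 9) = 13860: x ≡ 7080 (mod 13860).
Verify against each original: 7080 mod 5 = 0, 7080 mod 4 = 0, 7080 mod 7 = 3, 7080 mod 11 = 7, 7080 mod 9 = 6.

x ≡ 7080 (mod 13860).


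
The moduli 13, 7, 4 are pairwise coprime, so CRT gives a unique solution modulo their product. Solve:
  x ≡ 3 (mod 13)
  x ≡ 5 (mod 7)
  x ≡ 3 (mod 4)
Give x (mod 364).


Moduli 13, 7, 4 are pairwise coprime; by CRT there is a unique solution modulo M = 13 · 7 · 4 = 364.
Solve pairwise, accumulating the modulus:
  Start with x ≡ 3 (mod 13).
  Combine with x ≡ 5 (mod 7): since gcd(13, 7) = 1, we get a unique residue mod 91.
    Write x = 3 + 13·t and substitute into x ≡ 5 (mod 7): 13·t ≡ 5 − 3 = 2 (mod 7).
    Reduce coefficients mod 7: 6·t ≡ 2 (mod 7).
    The inverse of 6 mod 7 is 6 (since 6·6 = 36 = 5·7 + 1), so t ≡ 6·2 = 12 ≡ 5 (mod 7).
    Then x = 3 + 13·5 = 68, valid modulo lcm(13, 7) = 91: x ≡ 68 (mod 91).
  Combine with x ≡ 3 (mod 4): since gcd(91, 4) = 1, we get a unique residue mod 364.
    Write x = 68 + 91·t and substitute into x ≡ 3 (mod 4): 91·t ≡ 3 − 68 = -65 (mod 4).
    Reduce coefficients mod 4: 3·t ≡ 3 (mod 4).
    The inverse of 3 mod 4 is 3 (since 3·3 = 9 = 2·4 + 1), so t ≡ 3·3 = 9 ≡ 1 (mod 4).
    Then x = 68 + 91·1 = 159, valid modulo lcm(91, 4) = 364: x ≡ 159 (mod 364).
Verify: 159 mod 13 = 3 ✓, 159 mod 7 = 5 ✓, 159 mod 4 = 3 ✓.

x ≡ 159 (mod 364).


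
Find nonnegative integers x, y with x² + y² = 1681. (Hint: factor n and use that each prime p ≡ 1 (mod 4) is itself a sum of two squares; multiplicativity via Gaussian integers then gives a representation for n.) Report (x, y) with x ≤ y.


Step 1: Factor n = 1681 = 41^2.
Step 2: Check the mod-4 condition on each prime factor: 41 ≡ 1 (mod 4), exponent 2.
All primes ≡ 3 (mod 4) appear to even exponent (or don't appear), so by the two-squares theorem n IS expressible as a sum of two squares.
Step 3: Build a representation. Here n = 41 · 41 is a product of primes ≡ 1 (mod 4). Each prime p ≡ 1 (mod 4) is itself a sum of two squares; find a² by testing p − a² for a perfect square:
  41: 41 − 1² = 40, 41 − 2² = 37, 41 − 3² = 32, 41 − 4² = 25 = 5² ⇒ 41 = 4² + 5².
  Combine using the Brahmagupta–Fibonacci identity (a² + b²)(c² + d²) = (ac − bd)² + (ad + bc)² = (ac + bd)² + (ad − bc)²:
  41 · 41 = 1681: from (4² + 5²)(4² + 5²), take (4·4 − 5·5, 4·5 + 5·4) = (16 − 25, 20 + 20) = (-9, 40); dropping signs (only squares matter) gives (9, 40); check 9² + 40² = 81 + 1600 = 1681 ✓.
Step 4: Order so x ≤ y and verify: 9² + 40² = 81 + 1600 = 1681 = n. ✓

n = 1681 = 9² + 40² (one valid representation with x ≤ y).


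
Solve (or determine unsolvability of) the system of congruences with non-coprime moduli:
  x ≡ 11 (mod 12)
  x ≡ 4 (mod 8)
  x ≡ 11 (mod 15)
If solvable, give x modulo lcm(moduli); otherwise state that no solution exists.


Moduli 12, 8, 15 are not pairwise coprime, so CRT works modulo lcm(m_i) when all pairwise compatibility conditions hold.
Pairwise compatibility: gcd(m_i, m_j) must divide a_i - a_j for every pair.
Merge one congruence at a time:
  Start: x ≡ 11 (mod 12).
  Combine with x ≡ 4 (mod 8): gcd(12, 8) = 4, and 4 - 11 = -7 is NOT divisible by 4.
    ⇒ system is inconsistent (no integer solution).

No solution (the system is inconsistent).


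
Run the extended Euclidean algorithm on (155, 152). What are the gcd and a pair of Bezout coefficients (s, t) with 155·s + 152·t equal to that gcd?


Euclidean algorithm on (155, 152) — divide until remainder is 0:
  155 = 1 · 152 + 3
  152 = 50 · 3 + 2
  3 = 1 · 2 + 1
  2 = 2 · 1 + 0
gcd(155, 152) = 1.
Track Bezout coefficients alongside the remainders: start with r₀ = 155 = a·1 + b·0 (s = 1, t = 0) and r₁ = 152 = a·0 + b·1 (s = 0, t = 1); each new remainder r_{k+1} = r_{k-1} − q_k·r_k inherits s_{k+1} = s_{k-1} − q_k·s_k, t_{k+1} = t_{k-1} − q_k·t_k, so r_k = a·s_k + b·t_k at every step:
  q = 1: r = 3, s = 1 − 1·0 = 1, t = 0 − 1·1 = -1  (check: 155·1 + 152·(-1) = 3)
  q = 50: r = 2, s = 0 − 50·1 = -50, t = 1 − 50·(-1) = 51  (check: 155·(-50) + 152·51 = 2)
  q = 1: r = 1, s = 1 − 1·(-50) = 51, t = -1 − 1·51 = -52  (check: 155·51 + 152·(-52) = 1)
The row with r = 1 (the gcd) gives the Bezout coefficients s = 51, t = -52.
Result: 155 · (51) + 152 · (-52) = 1.

gcd(155, 152) = 1; s = 51, t = -52 (check: 155·51 + 152·(-52) = 1).


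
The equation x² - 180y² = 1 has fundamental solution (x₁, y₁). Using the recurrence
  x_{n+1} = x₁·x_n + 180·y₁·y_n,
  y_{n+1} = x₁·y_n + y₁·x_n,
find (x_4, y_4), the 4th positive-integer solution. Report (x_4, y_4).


Step 1: Find the fundamental solution (x₁, y₁) of x² - 180y² = 1.
  Expand √180 as a continued fraction. a₀ = ⌊√180⌋ = 13; iterate m_{k+1} = d_k·a_k − m_k, d_{k+1} = (180 − m_{k+1}²)/d_k, a_{k+1} = ⌊(a₀ + m_{k+1})/d_{k+1}⌋ (starting m₀ = 0, d₀ = 1), with convergents p_k = a_k·p_{k-1} + p_{k-2}, q_k = a_k·q_{k-1} + q_{k-2} (p₋₁ = 1, q₋₁ = 0):
  k = 0: a₀ = 13; p₀/q₀ = 13/1; p₀² − 180·q₀² = 169 − 180 = -11.
  k = 1: m = 13, d = 11, a = ⌊(13 + 13)/11⌋ = 2; p/q = (2·13 + 1)/(2·1 + 0) = 27/2; p² − 180·q² = 729 − 720 = 9.
  k = 2: m = 9, d = 9, a = ⌊(13 + 9)/9⌋ = 2; p/q = (2·27 + 13)/(2·2 + 1) = 67/5; p² − 180·q² = 4489 − 4500 = -11.
  k = 3: m = 9, d = 11, a = ⌊(13 + 9)/11⌋ = 2; p/q = (2·67 + 27)/(2·5 + 2) = 161/12; p² − 180·q² = 25921 − 25920 = 1.
  The first convergent with p² − 180·q² = 1 gives the fundamental solution (x₁, y₁) = (161, 12).
Step 2: Apply the recurrence (x_{n+1}, y_{n+1}) = (x₁x_n + 180y₁y_n, x₁y_n + y₁x_n) repeatedly.
  From (x_1, y_1) = (161, 12): x_2 = 161·161 + 180·12·12 = 51841; y_2 = 161·12 + 12·161 = 3864.
  From (x_2, y_2) = (51841, 3864): x_3 = 161·51841 + 180·12·3864 = 16692641; y_3 = 161·3864 + 12·51841 = 1244196.
  From (x_3, y_3) = (16692641, 1244196): x_4 = 161·16692641 + 180·12·1244196 = 5374978561; y_4 = 161·1244196 + 12·16692641 = 400627248.
Step 3: Verify x_4² - 180·y_4² = 28890394531209630721 - 28890394531209630720 = 1 (should be 1). ✓

(x_1, y_1) = (161, 12); (x_4, y_4) = (5374978561, 400627248).


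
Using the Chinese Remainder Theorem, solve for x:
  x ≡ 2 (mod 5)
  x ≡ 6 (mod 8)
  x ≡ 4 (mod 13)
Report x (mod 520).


Moduli 5, 8, 13 are pairwise coprime; by CRT there is a unique solution modulo M = 5 · 8 · 13 = 520.
Solve pairwise, accumulating the modulus:
  Start with x ≡ 2 (mod 5).
  Combine with x ≡ 6 (mod 8): since gcd(5, 8) = 1, we get a unique residue mod 40.
    Write x = 2 + 5·t and substitute into x ≡ 6 (mod 8): 5·t ≡ 6 − 2 = 4 (mod 8).
    The inverse of 5 mod 8 is 5 (since 5·5 = 25 = 3·8 + 1), so t ≡ 5·4 = 20 ≡ 4 (mod 8).
    Then x = 2 + 5·4 = 22, valid modulo lcm(5, 8) = 40: x ≡ 22 (mod 40).
  Combine with x ≡ 4 (mod 13): since gcd(40, 13) = 1, we get a unique residue mod 520.
    Write x = 22 + 40·t and substitute into x ≡ 4 (mod 13): 40·t ≡ 4 − 22 = -18 (mod 13).
    Reduce coefficients mod 13: 1·t ≡ 8 (mod 13).
    So t ≡ 8 (mod 13).
    Then x = 22 + 40·8 = 342, valid modulo lcm(40, 13) = 520: x ≡ 342 (mod 520).
Verify: 342 mod 5 = 2 ✓, 342 mod 8 = 6 ✓, 342 mod 13 = 4 ✓.

x ≡ 342 (mod 520).


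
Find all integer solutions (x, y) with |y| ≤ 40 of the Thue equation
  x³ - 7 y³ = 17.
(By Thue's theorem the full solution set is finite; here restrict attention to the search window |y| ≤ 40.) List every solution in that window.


The equation is x³ - 7y³ = 17. For fixed y, x³ = 7·y³ + 17, so a solution requires the RHS to be a perfect cube.
Strategy: iterate y from -40 to 40, compute RHS = 7·y³ + 17, and check whether it is a (positive or negative) perfect cube.
Check small values of y:
  y = 0: RHS = 17 is not a perfect cube.
  y = 1: RHS = 24 is not a perfect cube.
  y = -1: RHS = 10 is not a perfect cube.
  y = 2: RHS = 73 is not a perfect cube.
  y = -2: RHS = -39 is not a perfect cube.
  y = 3: RHS = 206 is not a perfect cube.
  y = -3: RHS = -172 is not a perfect cube.
Continuing the search up to |y| = 40 finds no solutions either.
No (x, y) in the scanned range satisfies the equation.

No integer solutions with |y| ≤ 40.


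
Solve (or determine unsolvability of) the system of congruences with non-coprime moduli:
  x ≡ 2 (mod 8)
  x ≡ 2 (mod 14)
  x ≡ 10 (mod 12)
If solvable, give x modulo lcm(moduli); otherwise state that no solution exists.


Moduli 8, 14, 12 are not pairwise coprime, so CRT works modulo lcm(m_i) when all pairwise compatibility conditions hold.
Pairwise compatibility: gcd(m_i, m_j) must divide a_i - a_j for every pair.
Merge one congruence at a time:
  Start: x ≡ 2 (mod 8).
  Combine with x ≡ 2 (mod 14): gcd(8, 14) = 2; 2 - 2 = 0, which IS divisible by 2, so compatible.
    Write x = 2 + 8·t and substitute into x ≡ 2 (mod 14): 8·t ≡ 2 − 2 = 0 (mod 14).
    Divide the congruence (and modulus) by g = 2: 4·t ≡ 0 (mod 7).
    The inverse of 4 mod 7 is 2 (since 4·2 = 8 = 1·7 + 1), so t ≡ 2·0 = 0 ≡ 0 (mod 7).
    Then x = 2 + 8·0 = 2, valid modulo lcm(8, 14) = 56: x ≡ 2 (mod 56).
  Combine with x ≡ 10 (mod 12): gcd(56, 12) = 4; 10 - 2 = 8, which IS divisible by 4, so compatible.
    Write x = 2 + 56·t and substitute into x ≡ 10 (mod 12): 56·t ≡ 10 − 2 = 8 (mod 12).
    Divide the congruence (and modulus) by g = 4: 14·t ≡ 2 (mod 3).
    Reduce coefficients mod 3: 2·t ≡ 2 (mod 3).
    The inverse of 2 mod 3 is 2 (since 2·2 = 4 = 1·3 + 1), so t ≡ 2·2 = 4 ≡ 1 (mod 3).
    Then x = 2 + 56·1 = 58, valid modulo lcm(56, 12) = 168: x ≡ 58 (mod 168).
Verify: 58 mod 8 = 2, 58 mod 14 = 2, 58 mod 12 = 10.

x ≡ 58 (mod 168).
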